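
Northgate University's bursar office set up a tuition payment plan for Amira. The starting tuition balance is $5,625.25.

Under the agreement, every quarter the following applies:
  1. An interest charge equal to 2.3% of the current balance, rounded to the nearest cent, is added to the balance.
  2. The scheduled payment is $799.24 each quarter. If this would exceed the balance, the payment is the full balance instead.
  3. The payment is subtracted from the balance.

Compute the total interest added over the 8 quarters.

Quarter 1: opening $5,625.25; interest $129.38 → $5,754.63; payment $799.24; balance $4,955.39
Quarter 2: opening $4,955.39; interest $113.97 → $5,069.36; payment $799.24; balance $4,270.12
Quarter 3: opening $4,270.12; interest $98.21 → $4,368.33; payment $799.24; balance $3,569.09
Quarter 4: opening $3,569.09; interest $82.09 → $3,651.18; payment $799.24; balance $2,851.94
Quarter 5: opening $2,851.94; interest $65.59 → $2,917.53; payment $799.24; balance $2,118.29
Quarter 6: opening $2,118.29; interest $48.72 → $2,167.01; payment $799.24; balance $1,367.77
Quarter 7: opening $1,367.77; interest $31.46 → $1,399.23; payment $799.24; balance $599.99
Quarter 8: opening $599.99; interest $13.80 → $613.79; payment $613.79; balance $0.00
Total interest: $129.38 + $113.97 + $98.21 + $82.09 + $65.59 + $48.72 + $31.46 + $13.80 = $583.22

$583.22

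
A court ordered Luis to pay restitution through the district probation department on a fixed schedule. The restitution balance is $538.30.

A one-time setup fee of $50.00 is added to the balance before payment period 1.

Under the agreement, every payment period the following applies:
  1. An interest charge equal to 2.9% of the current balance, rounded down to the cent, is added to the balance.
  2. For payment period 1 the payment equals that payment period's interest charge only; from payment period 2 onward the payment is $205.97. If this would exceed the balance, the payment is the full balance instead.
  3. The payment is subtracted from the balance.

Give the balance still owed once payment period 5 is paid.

Payment period 1: $588.30 +$17.06 interest = $605.36; pay $17.06 → $588.30
Payment period 2: $588.30 +$17.06 interest = $605.36; pay $205.97 → $399.39
Payment period 3: $399.39 +$11.58 interest = $410.97; pay $205.97 → $205.00
Payment period 4: $205.00 +$5.94 interest = $210.94; pay $205.97 → $4.97
Payment period 5: $4.97 +$0.14 interest = $5.11; pay $5.11 → $0.00

$0.00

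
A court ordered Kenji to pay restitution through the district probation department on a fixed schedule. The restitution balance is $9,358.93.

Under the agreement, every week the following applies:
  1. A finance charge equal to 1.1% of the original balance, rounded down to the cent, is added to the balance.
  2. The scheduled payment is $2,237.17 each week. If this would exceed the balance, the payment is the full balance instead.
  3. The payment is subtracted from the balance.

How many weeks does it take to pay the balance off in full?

Week 1: $9,358.93 +$102.94 interest = $9,461.87; pay $2,237.17 → $7,224.70
Week 2: $7,224.70 +$102.94 interest = $7,327.64; pay $2,237.17 → $5,090.47
Week 3: $5,090.47 +$102.94 interest = $5,193.41; pay $2,237.17 → $2,956.24
Week 4: $2,956.24 +$102.94 interest = $3,059.18; pay $2,237.17 → $822.01
Week 5: $822.01 +$102.94 interest = $924.95; pay $924.95 → $0.00
Balance reaches $0.00 in week 5.

5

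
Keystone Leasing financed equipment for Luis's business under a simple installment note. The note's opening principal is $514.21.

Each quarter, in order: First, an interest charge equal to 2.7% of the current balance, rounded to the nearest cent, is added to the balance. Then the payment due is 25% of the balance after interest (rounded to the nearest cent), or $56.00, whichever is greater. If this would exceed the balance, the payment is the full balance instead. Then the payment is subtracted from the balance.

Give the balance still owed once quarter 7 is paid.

Quarter 1: $514.21 +$13.88 interest = $528.09; pay $132.02 → $396.07
Quarter 2: $396.07 +$10.69 interest = $406.76; pay $101.69 → $305.07
Quarter 3: $305.07 +$8.24 interest = $313.31; pay $78.33 → $234.98
Quarter 4: $234.98 +$6.34 interest = $241.32; pay $60.33 → $180.99
Quarter 5: $180.99 +$4.89 interest = $185.88; pay $56.00 → $129.88
Quarter 6: $129.88 +$3.51 interest = $133.39; pay $56.00 → $77.39
Quarter 7: $77.39 +$2.09 interest = $79.48; pay $56.00 → $23.48

$23.48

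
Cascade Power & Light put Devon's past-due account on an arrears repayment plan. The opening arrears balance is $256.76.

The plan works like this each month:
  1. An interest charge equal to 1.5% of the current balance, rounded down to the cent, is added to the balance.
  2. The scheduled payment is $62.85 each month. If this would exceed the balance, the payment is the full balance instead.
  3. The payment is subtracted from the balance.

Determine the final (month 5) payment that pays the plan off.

$15.61

Month 1: opening $256.76; interest $3.85 → $260.61; payment $62.85; balance $197.76
Month 2: opening $197.76; interest $2.96 → $200.72; payment $62.85; balance $137.87
Month 3: opening $137.87; interest $2.06 → $139.93; payment $62.85; balance $77.08
Month 4: opening $77.08; interest $1.15 → $78.23; payment $62.85; balance $15.38
Month 5: opening $15.38; interest $0.23 → $15.61; payment $15.61; balance $0.00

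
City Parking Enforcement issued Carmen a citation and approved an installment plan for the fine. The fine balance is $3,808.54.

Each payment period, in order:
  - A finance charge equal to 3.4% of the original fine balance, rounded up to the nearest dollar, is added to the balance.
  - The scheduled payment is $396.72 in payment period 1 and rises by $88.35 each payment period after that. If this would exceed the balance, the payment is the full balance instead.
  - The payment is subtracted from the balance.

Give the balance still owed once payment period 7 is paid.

$86.15

# | Opening | Interest | Payment | End bal
1 | $3,808.54 | $130.00 | $396.72 | $3,541.82
2 | $3,541.82 | $130.00 | $485.07 | $3,186.75
3 | $3,186.75 | $130.00 | $573.42 | $2,743.33
4 | $2,743.33 | $130.00 | $661.77 | $2,211.56
5 | $2,211.56 | $130.00 | $750.12 | $1,591.44
6 | $1,591.44 | $130.00 | $838.47 | $882.97
7 | $882.97 | $130.00 | $926.82 | $86.15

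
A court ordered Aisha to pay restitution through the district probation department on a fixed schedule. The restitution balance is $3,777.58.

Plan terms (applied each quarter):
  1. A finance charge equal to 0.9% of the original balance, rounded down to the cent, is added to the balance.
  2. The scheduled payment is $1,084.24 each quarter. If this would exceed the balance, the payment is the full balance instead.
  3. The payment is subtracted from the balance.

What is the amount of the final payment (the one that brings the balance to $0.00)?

Quarter 1: opening $3,777.58; interest $33.99 → $3,811.57; payment $1,084.24; balance $2,727.33
Quarter 2: opening $2,727.33; interest $33.99 → $2,761.32; payment $1,084.24; balance $1,677.08
Quarter 3: opening $1,677.08; interest $33.99 → $1,711.07; payment $1,084.24; balance $626.83
Quarter 4: opening $626.83; interest $33.99 → $660.82; payment $660.82; balance $0.00

$660.82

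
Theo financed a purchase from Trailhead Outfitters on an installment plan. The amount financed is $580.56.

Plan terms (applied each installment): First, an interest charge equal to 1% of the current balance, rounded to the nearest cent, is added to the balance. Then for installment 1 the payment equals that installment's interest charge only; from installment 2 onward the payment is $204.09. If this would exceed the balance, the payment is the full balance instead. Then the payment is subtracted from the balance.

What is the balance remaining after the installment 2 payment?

$382.28

# | Opening | Interest | Payment | End bal
1 | $580.56 | $5.81 | $5.81 | $580.56
2 | $580.56 | $5.81 | $204.09 | $382.28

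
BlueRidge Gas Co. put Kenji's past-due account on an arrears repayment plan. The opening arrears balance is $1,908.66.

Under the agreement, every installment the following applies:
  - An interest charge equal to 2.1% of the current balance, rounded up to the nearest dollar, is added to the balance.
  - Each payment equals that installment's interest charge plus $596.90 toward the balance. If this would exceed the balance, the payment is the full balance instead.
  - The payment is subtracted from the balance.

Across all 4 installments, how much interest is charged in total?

$88.00

Installment 1: $1,908.66 +$41.00 interest = $1,949.66; pay $637.90 → $1,311.76
Installment 2: $1,311.76 +$28.00 interest = $1,339.76; pay $624.90 → $714.86
Installment 3: $714.86 +$16.00 interest = $730.86; pay $612.90 → $117.96
Installment 4: $117.96 +$3.00 interest = $120.96; pay $120.96 → $0.00
Total interest: $41.00 + $28.00 + $16.00 + $3.00 = $88.00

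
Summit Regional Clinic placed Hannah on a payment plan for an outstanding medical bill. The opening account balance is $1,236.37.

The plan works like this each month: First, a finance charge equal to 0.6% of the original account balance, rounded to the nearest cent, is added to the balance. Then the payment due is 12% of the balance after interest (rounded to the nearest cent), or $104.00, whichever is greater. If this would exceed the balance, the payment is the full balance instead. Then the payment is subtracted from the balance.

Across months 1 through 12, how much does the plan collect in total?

$1,325.41

# | Opening | Interest | Payment | End bal
1 | $1,236.37 | $7.42 | $149.25 | $1,094.54
2 | $1,094.54 | $7.42 | $132.24 | $969.72
3 | $969.72 | $7.42 | $117.26 | $859.88
4 | $859.88 | $7.42 | $104.08 | $763.22
5 | $763.22 | $7.42 | $104.00 | $666.64
6 | $666.64 | $7.42 | $104.00 | $570.06
7 | $570.06 | $7.42 | $104.00 | $473.48
8 | $473.48 | $7.42 | $104.00 | $376.90
9 | $376.90 | $7.42 | $104.00 | $280.32
10 | $280.32 | $7.42 | $104.00 | $183.74
11 | $183.74 | $7.42 | $104.00 | $87.16
12 | $87.16 | $7.42 | $94.58 | $0.00
Total paid: $1,325.41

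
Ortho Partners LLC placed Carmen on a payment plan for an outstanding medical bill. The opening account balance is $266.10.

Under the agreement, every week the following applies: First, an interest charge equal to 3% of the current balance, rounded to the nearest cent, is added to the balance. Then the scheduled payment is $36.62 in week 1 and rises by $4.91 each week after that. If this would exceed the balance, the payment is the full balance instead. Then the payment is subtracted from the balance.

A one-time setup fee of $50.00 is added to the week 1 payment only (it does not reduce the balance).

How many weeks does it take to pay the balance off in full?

7

Week 1: opening $266.10; interest $7.98 → $274.08; payment $36.62 (+ $50.00 fee); balance $237.46
Week 2: opening $237.46; interest $7.12 → $244.58; payment $41.53; balance $203.05
Week 3: opening $203.05; interest $6.09 → $209.14; payment $46.44; balance $162.70
Week 4: opening $162.70; interest $4.88 → $167.58; payment $51.35; balance $116.23
Week 5: opening $116.23; interest $3.49 → $119.72; payment $56.26; balance $63.46
Week 6: opening $63.46; interest $1.90 → $65.36; payment $61.17; balance $4.19
Week 7: opening $4.19; interest $0.13 → $4.32; payment $4.32; balance $0.00
Balance reaches $0.00 in week 7.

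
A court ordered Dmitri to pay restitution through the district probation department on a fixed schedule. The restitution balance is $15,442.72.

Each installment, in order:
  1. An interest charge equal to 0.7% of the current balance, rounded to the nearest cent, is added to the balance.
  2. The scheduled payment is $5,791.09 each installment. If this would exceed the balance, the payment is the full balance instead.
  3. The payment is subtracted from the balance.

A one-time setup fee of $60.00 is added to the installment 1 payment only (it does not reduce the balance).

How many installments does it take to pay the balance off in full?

3

Installment 1: $15,442.72 +$108.10 interest = $15,550.82; pay $5,791.09 (+ $60.00 fee) → $9,759.73
Installment 2: $9,759.73 +$68.32 interest = $9,828.05; pay $5,791.09 → $4,036.96
Installment 3: $4,036.96 +$28.26 interest = $4,065.22; pay $4,065.22 → $0.00
Balance reaches $0.00 in installment 3.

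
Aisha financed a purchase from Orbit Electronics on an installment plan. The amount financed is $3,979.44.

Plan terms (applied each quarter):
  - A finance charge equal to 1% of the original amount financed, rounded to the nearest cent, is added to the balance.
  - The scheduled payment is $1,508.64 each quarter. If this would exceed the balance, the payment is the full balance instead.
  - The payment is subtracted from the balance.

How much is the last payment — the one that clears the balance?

$1,081.53

# | Opening | Interest | Payment | End bal
1 | $3,979.44 | $39.79 | $1,508.64 | $2,510.59
2 | $2,510.59 | $39.79 | $1,508.64 | $1,041.74
3 | $1,041.74 | $39.79 | $1,081.53 | $0.00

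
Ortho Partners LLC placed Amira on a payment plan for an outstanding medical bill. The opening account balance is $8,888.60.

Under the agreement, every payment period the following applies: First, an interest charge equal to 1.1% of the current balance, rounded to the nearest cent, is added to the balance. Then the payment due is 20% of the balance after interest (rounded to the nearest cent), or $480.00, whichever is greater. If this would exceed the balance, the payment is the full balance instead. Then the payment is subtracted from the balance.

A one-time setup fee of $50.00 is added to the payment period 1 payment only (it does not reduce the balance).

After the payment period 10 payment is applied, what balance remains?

# | Opening | Interest | Payment | Fee | End bal
1 | $8,888.60 | $97.77 | $1,797.27 | $50.00 | $7,189.10
2 | $7,189.10 | $79.08 | $1,453.64 | — | $5,814.54
3 | $5,814.54 | $63.96 | $1,175.70 | — | $4,702.80
4 | $4,702.80 | $51.73 | $950.91 | — | $3,803.62
5 | $3,803.62 | $41.84 | $769.09 | — | $3,076.37
6 | $3,076.37 | $33.84 | $622.04 | — | $2,488.17
7 | $2,488.17 | $27.37 | $503.11 | — | $2,012.43
8 | $2,012.43 | $22.14 | $480.00 | — | $1,554.57
9 | $1,554.57 | $17.10 | $480.00 | — | $1,091.67
10 | $1,091.67 | $12.01 | $480.00 | — | $623.68

$623.68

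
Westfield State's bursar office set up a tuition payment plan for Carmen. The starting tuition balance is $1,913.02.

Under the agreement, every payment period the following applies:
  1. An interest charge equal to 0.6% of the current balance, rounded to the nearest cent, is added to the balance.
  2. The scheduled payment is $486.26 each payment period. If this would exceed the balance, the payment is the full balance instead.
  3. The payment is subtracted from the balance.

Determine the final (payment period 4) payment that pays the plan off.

Payment period 1: opening $1,913.02; interest $11.48 → $1,924.50; payment $486.26; balance $1,438.24
Payment period 2: opening $1,438.24; interest $8.63 → $1,446.87; payment $486.26; balance $960.61
Payment period 3: opening $960.61; interest $5.76 → $966.37; payment $486.26; balance $480.11
Payment period 4: opening $480.11; interest $2.88 → $482.99; payment $482.99; balance $0.00

$482.99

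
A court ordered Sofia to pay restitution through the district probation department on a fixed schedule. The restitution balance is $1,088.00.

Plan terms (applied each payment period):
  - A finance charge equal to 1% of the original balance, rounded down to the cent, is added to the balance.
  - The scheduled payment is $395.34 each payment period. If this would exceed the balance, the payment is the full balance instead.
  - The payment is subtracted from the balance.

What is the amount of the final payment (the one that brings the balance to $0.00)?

Payment period 1: opening $1,088.00; interest $10.88 → $1,098.88; payment $395.34; balance $703.54
Payment period 2: opening $703.54; interest $10.88 → $714.42; payment $395.34; balance $319.08
Payment period 3: opening $319.08; interest $10.88 → $329.96; payment $329.96; balance $0.00

$329.96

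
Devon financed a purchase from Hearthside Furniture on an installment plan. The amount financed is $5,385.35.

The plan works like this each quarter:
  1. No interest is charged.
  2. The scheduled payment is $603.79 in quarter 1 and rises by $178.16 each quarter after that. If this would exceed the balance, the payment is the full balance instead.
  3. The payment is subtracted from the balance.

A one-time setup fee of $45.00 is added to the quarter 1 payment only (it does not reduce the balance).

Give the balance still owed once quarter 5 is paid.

$584.80

Quarter 1: $5,385.35 − $603.79 (+ $45.00 fee) → $4,781.56
Quarter 2: $4,781.56 − $781.95 → $3,999.61
Quarter 3: $3,999.61 − $960.11 → $3,039.50
Quarter 4: $3,039.50 − $1,138.27 → $1,901.23
Quarter 5: $1,901.23 − $1,316.43 → $584.80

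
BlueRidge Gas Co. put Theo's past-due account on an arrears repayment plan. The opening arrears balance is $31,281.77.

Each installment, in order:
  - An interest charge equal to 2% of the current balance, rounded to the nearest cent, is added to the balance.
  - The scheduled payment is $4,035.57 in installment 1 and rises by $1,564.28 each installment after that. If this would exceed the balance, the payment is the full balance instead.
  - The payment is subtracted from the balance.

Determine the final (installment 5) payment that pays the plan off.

$7,870.24

# | Opening | Interest | Payment | End bal
1 | $31,281.77 | $625.64 | $4,035.57 | $27,871.84
2 | $27,871.84 | $557.44 | $5,599.85 | $22,829.43
3 | $22,829.43 | $456.59 | $7,164.13 | $16,121.89
4 | $16,121.89 | $322.44 | $8,728.41 | $7,715.92
5 | $7,715.92 | $154.32 | $7,870.24 | $0.00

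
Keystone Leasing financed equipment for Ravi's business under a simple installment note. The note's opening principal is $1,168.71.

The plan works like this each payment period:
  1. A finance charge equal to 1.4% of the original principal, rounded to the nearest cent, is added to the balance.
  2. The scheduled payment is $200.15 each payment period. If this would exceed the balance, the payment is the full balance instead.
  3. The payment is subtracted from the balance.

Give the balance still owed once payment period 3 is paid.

$617.34

Payment period 1: $1,168.71 +$16.36 interest = $1,185.07; pay $200.15 → $984.92
Payment period 2: $984.92 +$16.36 interest = $1,001.28; pay $200.15 → $801.13
Payment period 3: $801.13 +$16.36 interest = $817.49; pay $200.15 → $617.34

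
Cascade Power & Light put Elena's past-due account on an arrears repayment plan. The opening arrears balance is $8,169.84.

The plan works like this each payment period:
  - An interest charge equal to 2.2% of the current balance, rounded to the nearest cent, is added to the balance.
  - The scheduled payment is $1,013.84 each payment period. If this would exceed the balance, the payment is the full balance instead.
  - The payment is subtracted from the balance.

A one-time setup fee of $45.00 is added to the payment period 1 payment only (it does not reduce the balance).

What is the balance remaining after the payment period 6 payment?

# | Opening | Interest | Payment | Fee | End bal
1 | $8,169.84 | $179.74 | $1,013.84 | $45.00 | $7,335.74
2 | $7,335.74 | $161.39 | $1,013.84 | — | $6,483.29
3 | $6,483.29 | $142.63 | $1,013.84 | — | $5,612.08
4 | $5,612.08 | $123.47 | $1,013.84 | — | $4,721.71
5 | $4,721.71 | $103.88 | $1,013.84 | — | $3,811.75
6 | $3,811.75 | $83.86 | $1,013.84 | — | $2,881.77

$2,881.77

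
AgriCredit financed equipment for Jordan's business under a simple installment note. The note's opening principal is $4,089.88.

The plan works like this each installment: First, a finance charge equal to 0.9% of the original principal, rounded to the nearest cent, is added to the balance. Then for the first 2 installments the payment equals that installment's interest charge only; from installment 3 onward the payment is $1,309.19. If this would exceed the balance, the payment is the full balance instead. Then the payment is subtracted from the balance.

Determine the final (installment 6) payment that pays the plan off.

$309.55

# | Opening | Interest | Payment | End bal
1 | $4,089.88 | $36.81 | $36.81 | $4,089.88
2 | $4,089.88 | $36.81 | $36.81 | $4,089.88
3 | $4,089.88 | $36.81 | $1,309.19 | $2,817.50
4 | $2,817.50 | $36.81 | $1,309.19 | $1,545.12
5 | $1,545.12 | $36.81 | $1,309.19 | $272.74
6 | $272.74 | $36.81 | $309.55 | $0.00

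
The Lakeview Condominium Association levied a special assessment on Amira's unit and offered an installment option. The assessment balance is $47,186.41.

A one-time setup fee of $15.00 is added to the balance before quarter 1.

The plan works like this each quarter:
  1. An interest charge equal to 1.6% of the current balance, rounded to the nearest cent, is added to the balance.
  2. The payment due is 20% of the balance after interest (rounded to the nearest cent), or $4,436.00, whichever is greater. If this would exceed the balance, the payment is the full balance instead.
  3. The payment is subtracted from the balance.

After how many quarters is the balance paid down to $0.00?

9

# | Opening | Interest | Payment | End bal
1 | $47,201.41 | $755.22 | $9,591.33 | $38,365.30
2 | $38,365.30 | $613.84 | $7,795.83 | $31,183.31
3 | $31,183.31 | $498.93 | $6,336.45 | $25,345.79
4 | $25,345.79 | $405.53 | $5,150.26 | $20,601.06
5 | $20,601.06 | $329.62 | $4,436.00 | $16,494.68
6 | $16,494.68 | $263.91 | $4,436.00 | $12,322.59
7 | $12,322.59 | $197.16 | $4,436.00 | $8,083.75
8 | $8,083.75 | $129.34 | $4,436.00 | $3,777.09
9 | $3,777.09 | $60.43 | $3,837.52 | $0.00
Balance reaches $0.00 in quarter 9.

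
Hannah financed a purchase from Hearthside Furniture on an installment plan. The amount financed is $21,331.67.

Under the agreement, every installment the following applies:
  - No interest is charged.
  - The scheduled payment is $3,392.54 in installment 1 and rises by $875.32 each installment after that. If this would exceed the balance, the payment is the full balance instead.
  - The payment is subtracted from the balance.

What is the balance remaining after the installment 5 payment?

$0.00

Installment 1: opening $21,331.67; payment $3,392.54; balance $17,939.13
Installment 2: opening $17,939.13; payment $4,267.86; balance $13,671.27
Installment 3: opening $13,671.27; payment $5,143.18; balance $8,528.09
Installment 4: opening $8,528.09; payment $6,018.50; balance $2,509.59
Installment 5: opening $2,509.59; payment $2,509.59; balance $0.00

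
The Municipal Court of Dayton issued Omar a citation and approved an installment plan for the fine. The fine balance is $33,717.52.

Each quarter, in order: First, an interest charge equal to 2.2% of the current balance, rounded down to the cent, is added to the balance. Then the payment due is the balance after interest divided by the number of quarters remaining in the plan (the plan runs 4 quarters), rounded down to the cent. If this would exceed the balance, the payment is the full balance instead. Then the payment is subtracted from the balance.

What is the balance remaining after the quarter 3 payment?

# | Opening | Interest | Payment | End bal
1 | $33,717.52 | $741.78 | $8,614.82 | $25,844.48
2 | $25,844.48 | $568.57 | $8,804.35 | $17,608.70
3 | $17,608.70 | $387.39 | $8,998.04 | $8,998.05

$8,998.05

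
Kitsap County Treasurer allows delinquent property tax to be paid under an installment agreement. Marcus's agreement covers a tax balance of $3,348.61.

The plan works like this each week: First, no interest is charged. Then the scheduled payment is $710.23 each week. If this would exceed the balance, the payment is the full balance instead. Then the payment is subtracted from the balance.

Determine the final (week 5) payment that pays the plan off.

$507.69

Week 1: opening $3,348.61; payment $710.23; balance $2,638.38
Week 2: opening $2,638.38; payment $710.23; balance $1,928.15
Week 3: opening $1,928.15; payment $710.23; balance $1,217.92
Week 4: opening $1,217.92; payment $710.23; balance $507.69
Week 5: opening $507.69; payment $507.69; balance $0.00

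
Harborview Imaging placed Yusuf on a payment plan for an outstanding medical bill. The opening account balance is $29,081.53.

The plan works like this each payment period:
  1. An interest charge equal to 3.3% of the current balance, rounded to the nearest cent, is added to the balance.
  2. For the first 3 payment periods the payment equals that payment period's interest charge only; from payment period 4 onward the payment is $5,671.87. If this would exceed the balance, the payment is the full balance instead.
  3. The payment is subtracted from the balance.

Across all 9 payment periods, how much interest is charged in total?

$6,199.48

Payment period 1: opening $29,081.53; interest $959.69 → $30,041.22; payment $959.69; balance $29,081.53
Payment period 2: opening $29,081.53; interest $959.69 → $30,041.22; payment $959.69; balance $29,081.53
Payment period 3: opening $29,081.53; interest $959.69 → $30,041.22; payment $959.69; balance $29,081.53
Payment period 4: opening $29,081.53; interest $959.69 → $30,041.22; payment $5,671.87; balance $24,369.35
Payment period 5: opening $24,369.35; interest $804.19 → $25,173.54; payment $5,671.87; balance $19,501.67
Payment period 6: opening $19,501.67; interest $643.56 → $20,145.23; payment $5,671.87; balance $14,473.36
Payment period 7: opening $14,473.36; interest $477.62 → $14,950.98; payment $5,671.87; balance $9,279.11
Payment period 8: opening $9,279.11; interest $306.21 → $9,585.32; payment $5,671.87; balance $3,913.45
Payment period 9: opening $3,913.45; interest $129.14 → $4,042.59; payment $4,042.59; balance $0.00
Total interest: $959.69 + $959.69 + $959.69 + $959.69 + $804.19 + $643.56 + $477.62 + $306.21 + $129.14 = $6,199.48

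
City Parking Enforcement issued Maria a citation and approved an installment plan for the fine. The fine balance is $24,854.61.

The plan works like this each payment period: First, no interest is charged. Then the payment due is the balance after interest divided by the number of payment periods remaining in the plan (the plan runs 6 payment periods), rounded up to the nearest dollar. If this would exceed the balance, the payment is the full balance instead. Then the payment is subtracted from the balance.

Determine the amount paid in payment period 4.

$4,142.00

Payment period 1: opening $24,854.61; payment $4,143.00; balance $20,711.61
Payment period 2: opening $20,711.61; payment $4,143.00; balance $16,568.61
Payment period 3: opening $16,568.61; payment $4,143.00; balance $12,425.61
Payment period 4: opening $12,425.61; payment $4,142.00; balance $8,283.61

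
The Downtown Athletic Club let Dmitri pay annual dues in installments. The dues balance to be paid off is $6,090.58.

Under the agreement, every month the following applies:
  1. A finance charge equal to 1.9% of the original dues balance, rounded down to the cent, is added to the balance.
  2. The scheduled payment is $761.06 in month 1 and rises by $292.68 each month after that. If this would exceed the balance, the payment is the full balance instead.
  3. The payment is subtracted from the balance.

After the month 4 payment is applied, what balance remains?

$1,753.14

Month 1: opening $6,090.58; interest $115.72 → $6,206.30; payment $761.06; balance $5,445.24
Month 2: opening $5,445.24; interest $115.72 → $5,560.96; payment $1,053.74; balance $4,507.22
Month 3: opening $4,507.22; interest $115.72 → $4,622.94; payment $1,346.42; balance $3,276.52
Month 4: opening $3,276.52; interest $115.72 → $3,392.24; payment $1,639.10; balance $1,753.14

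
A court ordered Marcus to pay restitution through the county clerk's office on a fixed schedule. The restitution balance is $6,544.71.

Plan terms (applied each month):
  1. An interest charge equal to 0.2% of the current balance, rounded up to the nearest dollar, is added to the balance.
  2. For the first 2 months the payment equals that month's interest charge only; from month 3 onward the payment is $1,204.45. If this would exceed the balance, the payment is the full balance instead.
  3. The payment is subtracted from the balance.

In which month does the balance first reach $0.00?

# | Opening | Interest | Payment | End bal
1 | $6,544.71 | $14.00 | $14.00 | $6,544.71
2 | $6,544.71 | $14.00 | $14.00 | $6,544.71
3 | $6,544.71 | $14.00 | $1,204.45 | $5,354.26
4 | $5,354.26 | $11.00 | $1,204.45 | $4,160.81
5 | $4,160.81 | $9.00 | $1,204.45 | $2,965.36
6 | $2,965.36 | $6.00 | $1,204.45 | $1,766.91
7 | $1,766.91 | $4.00 | $1,204.45 | $566.46
8 | $566.46 | $2.00 | $568.46 | $0.00
Balance reaches $0.00 in month 8.

8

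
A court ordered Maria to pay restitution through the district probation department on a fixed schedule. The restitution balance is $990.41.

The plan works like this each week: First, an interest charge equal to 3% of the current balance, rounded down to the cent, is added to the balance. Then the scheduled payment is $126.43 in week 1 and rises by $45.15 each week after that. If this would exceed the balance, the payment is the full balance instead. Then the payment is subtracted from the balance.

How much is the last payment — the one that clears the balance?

$11.99

Week 1: $990.41 +$29.71 interest = $1,020.12; pay $126.43 → $893.69
Week 2: $893.69 +$26.81 interest = $920.50; pay $171.58 → $748.92
Week 3: $748.92 +$22.46 interest = $771.38; pay $216.73 → $554.65
Week 4: $554.65 +$16.63 interest = $571.28; pay $261.88 → $309.40
Week 5: $309.40 +$9.28 interest = $318.68; pay $307.03 → $11.65
Week 6: $11.65 +$0.34 interest = $11.99; pay $11.99 → $0.00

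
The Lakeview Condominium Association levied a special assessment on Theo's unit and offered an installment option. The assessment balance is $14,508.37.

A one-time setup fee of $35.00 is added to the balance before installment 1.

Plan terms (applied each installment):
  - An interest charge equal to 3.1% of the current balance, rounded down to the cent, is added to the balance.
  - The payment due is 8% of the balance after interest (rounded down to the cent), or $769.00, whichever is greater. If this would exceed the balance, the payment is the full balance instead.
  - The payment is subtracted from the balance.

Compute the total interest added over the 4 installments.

Installment 1: opening $14,543.37; interest $450.84 → $14,994.21; payment $1,199.53; balance $13,794.68
Installment 2: opening $13,794.68; interest $427.63 → $14,222.31; payment $1,137.78; balance $13,084.53
Installment 3: opening $13,084.53; interest $405.62 → $13,490.15; payment $1,079.21; balance $12,410.94
Installment 4: opening $12,410.94; interest $384.73 → $12,795.67; payment $1,023.65; balance $11,772.02
Total interest: $450.84 + $427.63 + $405.62 + $384.73 = $1,668.82

$1,668.82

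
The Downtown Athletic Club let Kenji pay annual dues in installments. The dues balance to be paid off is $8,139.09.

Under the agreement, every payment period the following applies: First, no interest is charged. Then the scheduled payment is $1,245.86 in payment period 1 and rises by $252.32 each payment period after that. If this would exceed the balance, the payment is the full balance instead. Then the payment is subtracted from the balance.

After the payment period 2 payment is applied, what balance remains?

Payment period 1: opening $8,139.09; payment $1,245.86; balance $6,893.23
Payment period 2: opening $6,893.23; payment $1,498.18; balance $5,395.05

$5,395.05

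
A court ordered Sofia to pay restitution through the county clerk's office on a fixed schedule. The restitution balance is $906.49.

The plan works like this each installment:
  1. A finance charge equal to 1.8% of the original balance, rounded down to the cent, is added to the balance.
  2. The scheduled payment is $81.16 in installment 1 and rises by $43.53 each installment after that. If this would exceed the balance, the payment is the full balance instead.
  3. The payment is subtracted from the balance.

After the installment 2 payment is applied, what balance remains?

Installment 1: opening $906.49; interest $16.31 → $922.80; payment $81.16; balance $841.64
Installment 2: opening $841.64; interest $16.31 → $857.95; payment $124.69; balance $733.26

$733.26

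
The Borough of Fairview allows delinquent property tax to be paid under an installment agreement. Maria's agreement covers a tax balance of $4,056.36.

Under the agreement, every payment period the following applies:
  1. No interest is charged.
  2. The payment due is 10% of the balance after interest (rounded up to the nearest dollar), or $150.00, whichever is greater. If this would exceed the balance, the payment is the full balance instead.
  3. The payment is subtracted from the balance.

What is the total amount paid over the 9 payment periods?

$2,488.00

# | Opening | Payment | End bal
1 | $4,056.36 | $406.00 | $3,650.36
2 | $3,650.36 | $366.00 | $3,284.36
3 | $3,284.36 | $329.00 | $2,955.36
4 | $2,955.36 | $296.00 | $2,659.36
5 | $2,659.36 | $266.00 | $2,393.36
6 | $2,393.36 | $240.00 | $2,153.36
7 | $2,153.36 | $216.00 | $1,937.36
8 | $1,937.36 | $194.00 | $1,743.36
9 | $1,743.36 | $175.00 | $1,568.36
Total paid: $2,488.00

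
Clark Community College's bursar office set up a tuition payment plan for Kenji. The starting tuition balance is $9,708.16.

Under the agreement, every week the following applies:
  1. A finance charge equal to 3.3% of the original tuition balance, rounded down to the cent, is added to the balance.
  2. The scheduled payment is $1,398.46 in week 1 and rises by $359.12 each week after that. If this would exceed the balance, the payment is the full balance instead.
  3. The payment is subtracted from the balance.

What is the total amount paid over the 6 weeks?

Week 1: opening $9,708.16; interest $320.36 → $10,028.52; payment $1,398.46; balance $8,630.06
Week 2: opening $8,630.06; interest $320.36 → $8,950.42; payment $1,757.58; balance $7,192.84
Week 3: opening $7,192.84; interest $320.36 → $7,513.20; payment $2,116.70; balance $5,396.50
Week 4: opening $5,396.50; interest $320.36 → $5,716.86; payment $2,475.82; balance $3,241.04
Week 5: opening $3,241.04; interest $320.36 → $3,561.40; payment $2,834.94; balance $726.46
Week 6: opening $726.46; interest $320.36 → $1,046.82; payment $1,046.82; balance $0.00
Total paid: $11,630.32

$11,630.32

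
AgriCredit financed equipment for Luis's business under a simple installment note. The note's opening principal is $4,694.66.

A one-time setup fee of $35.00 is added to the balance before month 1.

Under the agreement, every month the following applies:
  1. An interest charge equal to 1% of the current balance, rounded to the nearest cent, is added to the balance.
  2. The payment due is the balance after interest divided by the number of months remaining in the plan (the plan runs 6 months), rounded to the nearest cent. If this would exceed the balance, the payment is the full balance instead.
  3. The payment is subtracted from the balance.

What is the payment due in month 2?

Month 1: opening $4,729.66; interest $47.30 → $4,776.96; payment $796.16; balance $3,980.80
Month 2: opening $3,980.80; interest $39.81 → $4,020.61; payment $804.12; balance $3,216.49

$804.12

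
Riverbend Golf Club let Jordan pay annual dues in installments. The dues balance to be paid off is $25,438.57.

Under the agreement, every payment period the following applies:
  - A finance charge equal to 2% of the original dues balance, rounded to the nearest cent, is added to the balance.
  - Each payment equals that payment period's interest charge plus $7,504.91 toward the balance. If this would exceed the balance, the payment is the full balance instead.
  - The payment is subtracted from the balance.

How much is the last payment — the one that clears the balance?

$3,432.61

Payment period 1: $25,438.57 +$508.77 interest = $25,947.34; pay $8,013.68 → $17,933.66
Payment period 2: $17,933.66 +$508.77 interest = $18,442.43; pay $8,013.68 → $10,428.75
Payment period 3: $10,428.75 +$508.77 interest = $10,937.52; pay $8,013.68 → $2,923.84
Payment period 4: $2,923.84 +$508.77 interest = $3,432.61; pay $3,432.61 → $0.00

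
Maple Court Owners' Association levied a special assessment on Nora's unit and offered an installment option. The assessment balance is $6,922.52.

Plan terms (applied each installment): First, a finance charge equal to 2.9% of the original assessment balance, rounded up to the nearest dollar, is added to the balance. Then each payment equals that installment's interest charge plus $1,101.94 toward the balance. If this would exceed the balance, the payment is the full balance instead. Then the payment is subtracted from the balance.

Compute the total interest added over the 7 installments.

Installment 1: opening $6,922.52; interest $201.00 → $7,123.52; payment $1,302.94; balance $5,820.58
Installment 2: opening $5,820.58; interest $201.00 → $6,021.58; payment $1,302.94; balance $4,718.64
Installment 3: opening $4,718.64; interest $201.00 → $4,919.64; payment $1,302.94; balance $3,616.70
Installment 4: opening $3,616.70; interest $201.00 → $3,817.70; payment $1,302.94; balance $2,514.76
Installment 5: opening $2,514.76; interest $201.00 → $2,715.76; payment $1,302.94; balance $1,412.82
Installment 6: opening $1,412.82; interest $201.00 → $1,613.82; payment $1,302.94; balance $310.88
Installment 7: opening $310.88; interest $201.00 → $511.88; payment $511.88; balance $0.00
Total interest: $201.00 + $201.00 + $201.00 + $201.00 + $201.00 + $201.00 + $201.00 = $1,407.00

$1,407.00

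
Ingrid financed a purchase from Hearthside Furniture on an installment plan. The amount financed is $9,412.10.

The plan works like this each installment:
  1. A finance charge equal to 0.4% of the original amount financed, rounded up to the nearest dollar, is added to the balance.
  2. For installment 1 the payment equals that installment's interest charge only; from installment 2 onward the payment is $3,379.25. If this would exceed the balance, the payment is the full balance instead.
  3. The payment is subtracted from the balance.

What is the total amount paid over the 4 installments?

$9,564.10

Installment 1: opening $9,412.10; interest $38.00 → $9,450.10; payment $38.00; balance $9,412.10
Installment 2: opening $9,412.10; interest $38.00 → $9,450.10; payment $3,379.25; balance $6,070.85
Installment 3: opening $6,070.85; interest $38.00 → $6,108.85; payment $3,379.25; balance $2,729.60
Installment 4: opening $2,729.60; interest $38.00 → $2,767.60; payment $2,767.60; balance $0.00
Total paid: $9,564.10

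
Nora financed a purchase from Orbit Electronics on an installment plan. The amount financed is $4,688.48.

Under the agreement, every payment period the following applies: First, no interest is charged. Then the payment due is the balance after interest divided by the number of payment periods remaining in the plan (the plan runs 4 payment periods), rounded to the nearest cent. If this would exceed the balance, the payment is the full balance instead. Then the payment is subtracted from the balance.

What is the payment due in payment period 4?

$1,172.12

Payment period 1: opening $4,688.48; payment $1,172.12; balance $3,516.36
Payment period 2: opening $3,516.36; payment $1,172.12; balance $2,344.24
Payment period 3: opening $2,344.24; payment $1,172.12; balance $1,172.12
Payment period 4: opening $1,172.12; payment $1,172.12; balance $0.00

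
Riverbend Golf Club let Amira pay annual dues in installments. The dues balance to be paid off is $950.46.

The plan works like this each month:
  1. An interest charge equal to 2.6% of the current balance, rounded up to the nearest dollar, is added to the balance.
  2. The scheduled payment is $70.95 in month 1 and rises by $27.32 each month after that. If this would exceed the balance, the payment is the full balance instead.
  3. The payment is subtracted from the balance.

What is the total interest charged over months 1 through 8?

$126.00

Month 1: $950.46 +$25.00 interest = $975.46; pay $70.95 → $904.51
Month 2: $904.51 +$24.00 interest = $928.51; pay $98.27 → $830.24
Month 3: $830.24 +$22.00 interest = $852.24; pay $125.59 → $726.65
Month 4: $726.65 +$19.00 interest = $745.65; pay $152.91 → $592.74
Month 5: $592.74 +$16.00 interest = $608.74; pay $180.23 → $428.51
Month 6: $428.51 +$12.00 interest = $440.51; pay $207.55 → $232.96
Month 7: $232.96 +$7.00 interest = $239.96; pay $234.87 → $5.09
Month 8: $5.09 +$1.00 interest = $6.09; pay $6.09 → $0.00
Total interest: $25.00 + $24.00 + $22.00 + $19.00 + $16.00 + $12.00 + $7.00 + $1.00 = $126.00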